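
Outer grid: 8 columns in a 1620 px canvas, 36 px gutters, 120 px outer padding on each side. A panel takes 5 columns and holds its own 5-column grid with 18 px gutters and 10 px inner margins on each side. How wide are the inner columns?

151.4 px

Inside the margins: 1620 − 240 = 1380 px.
Subtracting 7 gutters of 36 leaves 1128 for 8 columns, so c = 141 px.
5 columns plus 4 gutters: 705 + 144 = 849 px.
Inner content = 849 − 2·10 = 829 px.
829 − 4·18 = 757; ÷5 gives d = 151.4 px.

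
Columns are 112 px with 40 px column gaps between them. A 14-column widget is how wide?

14 columns plus 13 column gaps: 1568 + 520 = 2088 px.

2088 px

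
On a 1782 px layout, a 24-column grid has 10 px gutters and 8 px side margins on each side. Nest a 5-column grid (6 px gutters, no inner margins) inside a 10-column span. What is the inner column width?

Subtract both margins: 1782 − 2·8 = 1766 px.
Subtracting 23 gutters of 10 leaves 1536 for 24 columns, so c = 64 px.
10-column span = 10·64 + 9·10 = 730 px.
5 columns + 4 gutters: 5d + 4·6 = 730.
5d = 730 − 24 = 706, so d = 141.2 px.

141.2 px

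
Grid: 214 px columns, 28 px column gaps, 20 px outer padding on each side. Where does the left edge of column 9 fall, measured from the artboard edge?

Before column 9: the margin + 8 columns + 8 column gaps.
Offset = 20 + 8·(214 + 28) = 20 + 1936 = 1956 px.

1956 px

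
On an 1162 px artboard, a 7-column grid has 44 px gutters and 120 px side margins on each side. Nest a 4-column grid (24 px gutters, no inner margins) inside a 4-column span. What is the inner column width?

Take off 240 px of margins, leaving 922 px.
922 − 6·44 = 658; ÷7 gives c = 94 px.
4 columns plus 3 gutters: 376 + 132 = 508 px.
4 columns + 3 gutters: 4d + 3·24 = 508.
4d = 508 − 72 = 436, so d = 109 px.

109 px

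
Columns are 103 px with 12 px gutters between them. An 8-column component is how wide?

8 columns plus 7 gutters: 824 + 84 = 908 px.

908 px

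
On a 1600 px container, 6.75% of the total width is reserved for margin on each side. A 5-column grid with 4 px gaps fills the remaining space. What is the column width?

273.6 px

Margins: 6.75% × 1600 = 108 px each, so content = 1600 − 216 = 1384 px.
5c + 4·4 = 1384 → 5c = 1368 → c = 273.6 px.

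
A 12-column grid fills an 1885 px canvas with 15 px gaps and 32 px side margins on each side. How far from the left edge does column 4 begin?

Content = 1885 − 2·32 = 1821 px.
12 columns + 11 gaps: 12c + 11·15 = 1821.
12c = 1821 − 165 = 1656, so c = 138 px.
Before column 4: the margin + 3 columns + 3 gaps.
Offset = 32 + 3·(138 + 15) = 32 + 459 = 491 px.

491 px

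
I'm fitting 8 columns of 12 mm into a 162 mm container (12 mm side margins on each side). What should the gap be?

Subtract both margins: 162 − 2·12 = 138 mm.
Columns use 96 mm, leaving 42 mm across 7 gaps = 6 mm each.

6 mm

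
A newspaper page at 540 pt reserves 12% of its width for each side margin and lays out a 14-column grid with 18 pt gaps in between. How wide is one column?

Each margin = 12% of 540 = 64.8 pt; content = 540 − 2·64.8 = 410.4 pt.
Subtracting 13 gaps of 18 leaves 176.4 for 14 columns, so c = 12.6 pt.

12.6 pt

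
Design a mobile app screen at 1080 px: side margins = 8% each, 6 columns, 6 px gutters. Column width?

146.2 px

1080 × (1 − 2·8%) = 1080 × 84% = 907.2 px for the columns.
6 columns + 5 gutters: 6c + 5·6 = 907.2.
6c = 907.2 − 30 = 877.2, so c = 146.2 px.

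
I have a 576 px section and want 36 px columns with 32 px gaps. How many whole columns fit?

Each extra column adds 36 + 32 = 68 px.
(576 + 32) / 68 = 8.94, so 8 columns fit.

8 columns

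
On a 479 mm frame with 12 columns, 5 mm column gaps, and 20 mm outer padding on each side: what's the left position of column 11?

390 mm

Content = 479 − 2·20 = 439 mm.
439 − 11·5 = 384; ÷12 gives c = 32 mm.
Before column 11: the margin + 10 columns + 10 column gaps.
Offset = 20 + 10·(32 + 5) = 20 + 370 = 390 mm.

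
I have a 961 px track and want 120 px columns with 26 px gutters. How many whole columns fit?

6 columns: 6·120 + 5·26 = 850 px ≤ 961.
7 columns: 996 px > 961. So 6.

6 columns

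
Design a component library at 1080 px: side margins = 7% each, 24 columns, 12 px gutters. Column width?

27.2 px

1080 × (1 − 2·7%) = 1080 × 86% = 928.8 px for the columns.
24 columns + 23 gutters: 24c + 23·12 = 928.8.
24c = 928.8 − 276 = 652.8, so c = 27.2 px.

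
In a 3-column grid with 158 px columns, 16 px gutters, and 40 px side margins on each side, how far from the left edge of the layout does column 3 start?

388 px

Column 3 starts at margin + 2·(column + gutter) = 40 + 2·174 = 388 px.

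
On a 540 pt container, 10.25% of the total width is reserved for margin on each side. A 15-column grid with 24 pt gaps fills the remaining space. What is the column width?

Each margin = 10.25% of 540 = 55.35 pt; content = 540 − 2·55.35 = 429.3 pt.
Subtracting 14 gaps of 24 leaves 93.3 for 15 columns, so c = 6.22 pt.

6.22 pt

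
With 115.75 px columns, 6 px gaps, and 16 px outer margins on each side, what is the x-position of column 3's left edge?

259.5 px

Before column 3: the margin + 2 columns + 2 gaps.
Offset = 16 + 2·(115.75 + 6) = 16 + 243.5 = 259.5 px.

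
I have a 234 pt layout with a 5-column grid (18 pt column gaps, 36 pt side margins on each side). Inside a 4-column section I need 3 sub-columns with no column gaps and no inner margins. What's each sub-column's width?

42 pt

Subtract both margins: 234 − 2·36 = 162 pt.
Subtracting 4 column gaps of 18 leaves 90 for 5 columns, so c = 18 pt.
Span of 4: 4·18 + 3·18 = 72 + 54 = 126 pt.
With no column gaps, each column is 126/3 = 42 pt.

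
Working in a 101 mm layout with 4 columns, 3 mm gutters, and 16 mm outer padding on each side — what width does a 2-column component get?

33 mm

Content width = 101 − 2·16 = 69 mm.
4c + 3·3 = 69 → 4c = 60 → c = 15 mm.
Span of 2: 2·15 + 1·3 = 30 + 3 = 33 mm.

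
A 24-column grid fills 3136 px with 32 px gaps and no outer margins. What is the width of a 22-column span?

24 columns + 23 gaps: 24c + 23·32 = 3136.
24c = 3136 − 736 = 2400, so c = 100 px.
22 columns plus 21 gaps: 2200 + 672 = 2872 px.

2872 px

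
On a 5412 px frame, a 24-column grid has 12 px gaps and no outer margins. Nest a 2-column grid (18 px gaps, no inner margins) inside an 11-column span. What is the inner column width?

1228 px

5412 − 23·12 = 5136; ÷24 gives c = 214 px.
11-column span = 11·214 + 10·12 = 2474 px.
2d + 1·18 = 2474 → 2d = 2456 → d = 1228 px.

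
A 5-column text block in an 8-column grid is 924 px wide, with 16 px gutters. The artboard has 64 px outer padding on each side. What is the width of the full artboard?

1616 px

924 − 4·16 = 860; ÷5 gives c = 172 px.
Adding margins, columns and gutters: 128 + 1376 + 112 = 1616 px.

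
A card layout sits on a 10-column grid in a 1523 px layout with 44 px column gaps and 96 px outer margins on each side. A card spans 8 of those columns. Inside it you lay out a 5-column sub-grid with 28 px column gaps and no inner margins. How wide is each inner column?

Inside the margins: 1523 − 192 = 1331 px.
10 columns + 9 column gaps: 10c + 9·44 = 1331.
10c = 1331 − 396 = 935, so c = 93.5 px.
8-column span = 8·93.5 + 7·44 = 1056 px.
1056 − 4·28 = 944; ÷5 gives d = 188.8 px.

188.8 px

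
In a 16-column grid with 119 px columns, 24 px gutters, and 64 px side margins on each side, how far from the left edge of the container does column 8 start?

1065 px

Before column 8: the margin + 7 columns + 7 gutters.
Offset = 64 + 7·(119 + 24) = 64 + 1001 = 1065 px.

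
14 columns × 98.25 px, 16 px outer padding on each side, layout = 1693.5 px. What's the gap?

22 px

Take off 32 px of margins, leaving 1661.5 px.
14 columns take 14·98.25 = 1375.5 px; remaining 286 splits into 13 gaps.
g = 286 / 13 = 22 px.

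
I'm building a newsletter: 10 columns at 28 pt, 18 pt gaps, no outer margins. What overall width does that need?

Summing: 280 + 162 = 442 pt.

442 pt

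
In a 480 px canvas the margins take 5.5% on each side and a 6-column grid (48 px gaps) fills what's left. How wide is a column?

31.2 px

Each margin = 5.5% of 480 = 26.4 px; content = 480 − 2·26.4 = 427.2 px.
427.2 − 5·48 = 187.2; ÷6 gives c = 31.2 px.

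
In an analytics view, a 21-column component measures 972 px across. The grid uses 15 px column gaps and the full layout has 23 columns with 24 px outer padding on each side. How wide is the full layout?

972 − 20·15 = 672; ÷21 gives c = 32 px.
Adding margins, columns and gutters: 48 + 736 + 330 = 1114 px.

1114 px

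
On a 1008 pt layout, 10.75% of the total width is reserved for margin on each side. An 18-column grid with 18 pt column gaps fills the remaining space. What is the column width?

26.96 pt

Margins: 10.75% × 1008 = 108.36 pt each, so content = 1008 − 216.72 = 791.28 pt.
Subtracting 17 column gaps of 18 leaves 485.28 for 18 columns, so c = 26.96 pt.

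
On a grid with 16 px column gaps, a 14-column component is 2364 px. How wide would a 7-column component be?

Subtracting 13 column gaps of 16 leaves 2156 for 14 columns, so c = 154 px.
7 columns plus 6 column gaps: 1078 + 96 = 1174 px.

1174 px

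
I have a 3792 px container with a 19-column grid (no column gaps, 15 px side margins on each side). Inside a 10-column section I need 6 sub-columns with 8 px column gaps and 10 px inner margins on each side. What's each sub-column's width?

320 px

Inside the margins: 3792 − 30 = 3762 px.
With no column gaps, each column is 3762/19 = 198 px.
With no column gaps, 10 columns span 10·198 = 1980 px.
Inner content = 1980 − 2·10 = 1960 px.
1960 − 5·8 = 1920; ÷6 gives d = 320 px.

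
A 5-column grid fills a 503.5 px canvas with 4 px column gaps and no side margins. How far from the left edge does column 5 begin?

5 columns + 4 column gaps: 5c + 4·4 = 503.5.
5c = 503.5 − 16 = 487.5, so c = 97.5 px.
Each column+gutter stride is 101.5 px; with no margin, 4 of them is 406 px.

406 px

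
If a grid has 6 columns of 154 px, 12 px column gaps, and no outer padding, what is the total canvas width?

Summing: 924 + 60 = 984 px.

984 px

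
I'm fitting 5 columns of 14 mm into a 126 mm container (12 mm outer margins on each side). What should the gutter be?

8 mm

Take off 24 mm of margins, leaving 102 mm.
Columns use 70 mm, leaving 32 mm across 4 gutters = 8 mm each.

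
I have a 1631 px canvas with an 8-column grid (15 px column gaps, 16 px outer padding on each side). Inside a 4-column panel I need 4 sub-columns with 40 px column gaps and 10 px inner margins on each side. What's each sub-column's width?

163 px

Outer content = 1631 − 2·16 = 1599 px.
8c + 7·15 = 1599 → 8c = 1494 → c = 186.75 px.
4 columns plus 3 column gaps: 747 + 45 = 792 px.
Inner content = 792 − 2·10 = 772 px.
4 columns + 3 column gaps: 4d + 3·40 = 772.
4d = 772 − 120 = 652, so d = 163 px.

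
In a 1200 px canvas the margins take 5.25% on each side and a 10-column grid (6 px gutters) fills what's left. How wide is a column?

102 px

1200 × (1 − 2·5.25%) = 1200 × 89.5% = 1074 px for the columns.
Subtracting 9 gutters of 6 leaves 1020 for 10 columns, so c = 102 px.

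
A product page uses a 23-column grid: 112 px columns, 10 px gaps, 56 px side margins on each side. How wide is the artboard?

Adding margins, columns and gutters: 112 + 2576 + 220 = 2908 px.

2908 px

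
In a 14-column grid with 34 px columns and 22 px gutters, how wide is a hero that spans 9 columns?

9 columns plus 8 gutters: 306 + 176 = 482 px.

482 px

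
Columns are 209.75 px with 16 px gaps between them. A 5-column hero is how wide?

5 columns plus 4 gaps: 1048.75 + 64 = 1112.75 px.

1112.75 px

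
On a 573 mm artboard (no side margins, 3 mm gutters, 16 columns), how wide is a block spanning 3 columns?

16c + 15·3 = 573 → 16c = 528 → c = 33 mm.
3 columns plus 2 gutters: 99 + 6 = 105 mm.

105 mm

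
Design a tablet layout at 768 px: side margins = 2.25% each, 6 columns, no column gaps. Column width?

122.24 px

Each margin = 2.25% of 768 = 17.28 px; content = 768 − 2·17.28 = 733.44 px.
With no column gaps, each column is 733.44/6 = 122.24 px.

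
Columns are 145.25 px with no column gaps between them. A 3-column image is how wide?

435.75 px

With no column gaps, 3 columns span 3·145.25 = 435.75 px.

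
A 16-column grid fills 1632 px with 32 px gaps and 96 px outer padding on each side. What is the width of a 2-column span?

Inside the margins: 1632 − 192 = 1440 px.
16 columns + 15 gaps: 16c + 15·32 = 1440.
16c = 1440 − 480 = 960, so c = 60 px.
2 columns plus 1 gap: 120 + 32 = 152 px.

152 px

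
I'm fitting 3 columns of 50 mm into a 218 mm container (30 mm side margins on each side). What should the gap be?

4 mm

Take off 60 mm of margins, leaving 158 mm.
3 columns take 3·50 = 150 mm; remaining 8 splits into 2 gaps.
g = 8 / 2 = 4 mm.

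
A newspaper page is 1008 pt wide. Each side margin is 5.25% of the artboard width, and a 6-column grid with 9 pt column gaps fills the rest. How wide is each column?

142.86 pt

Each margin = 5.25% of 1008 = 52.92 pt; content = 1008 − 2·52.92 = 902.16 pt.
6c + 5·9 = 902.16 → 6c = 857.16 → c = 142.86 pt.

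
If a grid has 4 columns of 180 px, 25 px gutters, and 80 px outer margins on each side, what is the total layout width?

Total width: 2·80 + 4·180 + 3·25 = 955 px.

955 px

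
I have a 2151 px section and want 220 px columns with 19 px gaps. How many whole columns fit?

k columns need k·220 + (k−1)·19 = k·239 − 19.
k·239 − 19 ≤ 2151 → k ≤ 2170 / 239 ≈ 9.08, so k = 9.

9 columns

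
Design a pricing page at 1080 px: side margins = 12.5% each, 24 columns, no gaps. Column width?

33.75 px

Each margin = 12.5% of 1080 = 135 px; content = 1080 − 2·135 = 810 px.
With no gaps, each column is 810/24 = 33.75 px.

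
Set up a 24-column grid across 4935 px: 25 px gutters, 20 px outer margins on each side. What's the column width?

180 px

Content width = 4935 − 2·20 = 4895 px.
4895 − 23·25 = 4320; ÷24 gives c = 180 px.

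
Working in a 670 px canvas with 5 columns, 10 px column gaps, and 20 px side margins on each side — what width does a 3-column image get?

374 px

Subtract both margins: 670 − 2·20 = 630 px.
5 columns + 4 column gaps: 5c + 4·10 = 630.
5c = 630 − 40 = 590, so c = 118 px.
3 columns plus 2 column gaps: 354 + 20 = 374 px.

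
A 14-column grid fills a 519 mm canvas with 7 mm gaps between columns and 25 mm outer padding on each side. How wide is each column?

Content width = 519 − 2·25 = 469 mm.
14 columns + 13 gaps: 14c + 13·7 = 469.
14c = 469 − 91 = 378, so c = 27 mm.

27 mm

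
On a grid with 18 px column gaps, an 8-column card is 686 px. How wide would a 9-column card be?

774 px

Subtracting 7 column gaps of 18 leaves 560 for 8 columns, so c = 70 px.
Span of 9: 9·70 + 8·18 = 630 + 144 = 774 px.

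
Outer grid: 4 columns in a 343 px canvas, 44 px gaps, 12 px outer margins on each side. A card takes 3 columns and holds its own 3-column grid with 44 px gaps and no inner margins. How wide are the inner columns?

46.75 px

Outer content = 343 − 2·12 = 319 px.
4c + 3·44 = 319 → 4c = 187 → c = 46.75 px.
3-column span = 3·46.75 + 2·44 = 228.25 px.
Subtracting 2 gaps of 44 leaves 140.25 for 3 columns, so d = 46.75 px.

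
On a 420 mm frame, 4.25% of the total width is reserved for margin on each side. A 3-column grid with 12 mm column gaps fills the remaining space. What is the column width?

Each margin = 4.25% of 420 = 17.85 mm; content = 420 − 2·17.85 = 384.3 mm.
384.3 − 2·12 = 360.3; ÷3 gives c = 120.1 mm.

120.1 mm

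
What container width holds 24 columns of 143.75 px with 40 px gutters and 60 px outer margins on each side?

Adding margins, columns and gutters: 120 + 3450 + 920 = 4490 px.

4490 px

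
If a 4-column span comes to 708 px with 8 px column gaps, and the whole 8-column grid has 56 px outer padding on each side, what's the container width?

708 − 3·8 = 684; ÷4 gives c = 171 px.
Container = 2·56 + 8·171 + 7·8 = 112 + 1368 + 56 = 1536 px.

1536 px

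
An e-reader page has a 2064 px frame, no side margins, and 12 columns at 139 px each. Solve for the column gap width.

12·139 + 11g = 2064 → 11g = 396 → g = 36 px.

36 px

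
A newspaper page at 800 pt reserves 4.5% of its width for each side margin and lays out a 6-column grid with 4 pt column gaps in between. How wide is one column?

118 pt

Margins: 4.5% × 800 = 36 pt each, so content = 800 − 72 = 728 pt.
Subtracting 5 column gaps of 4 leaves 708 for 6 columns, so c = 118 pt.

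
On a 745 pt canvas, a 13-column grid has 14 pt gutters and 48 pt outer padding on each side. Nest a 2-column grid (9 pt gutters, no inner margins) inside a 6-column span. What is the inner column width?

Subtract both margins: 745 − 2·48 = 649 pt.
13c + 12·14 = 649 → 13c = 481 → c = 37 pt.
Span of 6: 6·37 + 5·14 = 222 + 70 = 292 pt.
292 − 1·9 = 283; ÷2 gives d = 141.5 pt.

141.5 pt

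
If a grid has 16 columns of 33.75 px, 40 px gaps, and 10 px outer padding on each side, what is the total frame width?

Adding margins, columns and gutters: 20 + 540 + 600 = 1160 px.

1160 px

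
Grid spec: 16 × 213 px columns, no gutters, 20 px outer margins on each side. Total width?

Summing: 40 + 3408 = 3448 px.

3448 px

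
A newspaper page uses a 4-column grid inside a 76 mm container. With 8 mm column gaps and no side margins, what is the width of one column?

13 mm

4 columns + 3 column gaps: 4c + 3·8 = 76.
4c = 76 − 24 = 52, so c = 13 mm.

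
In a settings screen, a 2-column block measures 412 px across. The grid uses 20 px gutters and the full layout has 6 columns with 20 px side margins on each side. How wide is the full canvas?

412 − 1·20 = 392; ÷2 gives c = 196 px.
Adding margins, columns and gutters: 40 + 1176 + 100 = 1316 px.

1316 px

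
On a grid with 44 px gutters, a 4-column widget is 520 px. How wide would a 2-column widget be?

Subtracting 3 gutters of 44 leaves 388 for 4 columns, so c = 97 px.
2 columns plus 1 gutter: 194 + 44 = 238 px.

238 px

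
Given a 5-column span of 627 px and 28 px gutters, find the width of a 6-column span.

5 columns + 4 gutters: 5c + 4·28 = 627.
5c = 627 − 112 = 515, so c = 103 px.
6 columns plus 5 gutters: 618 + 140 = 758 px.

758 px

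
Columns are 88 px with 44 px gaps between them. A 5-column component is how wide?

616 px

5 columns plus 4 gaps: 440 + 176 = 616 px.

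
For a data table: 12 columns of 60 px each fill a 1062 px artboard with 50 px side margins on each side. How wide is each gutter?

Take off 100 px of margins, leaving 962 px.
12 columns take 12·60 = 720 px; remaining 242 splits into 11 gutters.
g = 242 / 11 = 22 px.

22 px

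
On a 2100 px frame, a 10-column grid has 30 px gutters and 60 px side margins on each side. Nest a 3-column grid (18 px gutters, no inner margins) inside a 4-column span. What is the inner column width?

Subtract both margins: 2100 − 2·60 = 1980 px.
10 columns + 9 gutters: 10c + 9·30 = 1980.
10c = 1980 − 270 = 1710, so c = 171 px.
4-column span = 4·171 + 3·30 = 774 px.
Subtracting 2 gutters of 18 leaves 738 for 3 columns, so d = 246 px.

246 px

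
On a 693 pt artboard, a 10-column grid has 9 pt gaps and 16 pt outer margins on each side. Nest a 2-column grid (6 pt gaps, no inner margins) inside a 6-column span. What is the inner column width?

193.5 pt

Subtract both margins: 693 − 2·16 = 661 pt.
10c + 9·9 = 661 → 10c = 580 → c = 58 pt.
6 columns plus 5 gaps: 348 + 45 = 393 pt.
393 − 1·6 = 387; ÷2 gives d = 193.5 pt.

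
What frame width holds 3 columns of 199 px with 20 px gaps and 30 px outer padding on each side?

Frame = 2·30 + 3·199 + 2·20 = 60 + 597 + 40 = 697 px.

697 px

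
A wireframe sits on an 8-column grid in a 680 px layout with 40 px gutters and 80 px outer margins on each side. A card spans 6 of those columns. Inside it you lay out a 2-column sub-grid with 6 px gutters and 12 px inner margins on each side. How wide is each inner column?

175 px

Inside the margins: 680 − 160 = 520 px.
8 columns + 7 gutters: 8c + 7·40 = 520.
8c = 520 − 280 = 240, so c = 30 px.
6-column span = 6·30 + 5·40 = 380 px.
Inner content = 380 − 2·12 = 356 px.
2 columns + 1 gutter: 2d + 1·6 = 356.
2d = 356 − 6 = 350, so d = 175 px.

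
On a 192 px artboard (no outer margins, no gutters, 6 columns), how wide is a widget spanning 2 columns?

192 / 6 = 32 px per column.
2-column span = 2·32 = 64 px.

64 px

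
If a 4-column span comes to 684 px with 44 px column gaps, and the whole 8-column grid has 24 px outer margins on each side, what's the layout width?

1460 px

684 − 3·44 = 552; ÷4 gives c = 138 px.
Total width: 2·24 + 8·138 + 7·44 = 1460 px.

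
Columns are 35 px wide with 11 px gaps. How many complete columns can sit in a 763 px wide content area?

16 columns: 16·35 + 15·11 = 725 px ≤ 763.
17 columns: 771 px > 763. So 16.

16 columns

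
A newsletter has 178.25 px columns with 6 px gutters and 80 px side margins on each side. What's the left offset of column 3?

448.5 px

Column 3 starts at margin + 2·(column + gutter) = 80 + 2·184.25 = 448.5 px.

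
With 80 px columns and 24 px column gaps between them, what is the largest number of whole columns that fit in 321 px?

Each extra column adds 80 + 24 = 104 px.
(321 + 24) / 104 = 3.32, so 3 columns fit.

3 columns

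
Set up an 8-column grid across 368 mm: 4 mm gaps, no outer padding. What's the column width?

8c + 7·4 = 368 → 8c = 340 → c = 42.5 mm.

42.5 mm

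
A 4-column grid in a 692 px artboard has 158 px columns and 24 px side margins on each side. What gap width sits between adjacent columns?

4 px

Take off 48 px of margins, leaving 644 px.
Columns use 632 px, leaving 12 px across 3 gaps = 4 px each.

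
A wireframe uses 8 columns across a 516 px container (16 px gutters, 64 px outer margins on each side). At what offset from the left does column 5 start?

266 px

Take off 128 px of margins, leaving 388 px.
388 − 7·16 = 276; ÷8 gives c = 34.5 px.
Before column 5: the margin + 4 columns + 4 gutters.
Offset = 64 + 4·(34.5 + 16) = 64 + 202 = 266 px.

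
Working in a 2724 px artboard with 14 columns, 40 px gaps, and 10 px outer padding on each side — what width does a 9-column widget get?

Take off 20 px of margins, leaving 2704 px.
14c + 13·40 = 2704 → 14c = 2184 → c = 156 px.
Span of 9: 9·156 + 8·40 = 1404 + 320 = 1724 px.

1724 px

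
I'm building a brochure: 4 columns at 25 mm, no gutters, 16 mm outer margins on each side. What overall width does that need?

Total width: 2·16 + 4·25 = 132 mm.

132 mm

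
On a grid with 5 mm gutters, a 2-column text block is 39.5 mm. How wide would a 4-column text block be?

84 mm

2c + 1·5 = 39.5 → 2c = 34.5 → c = 17.25 mm.
4-column span = 4·17.25 + 3·5 = 84 mm.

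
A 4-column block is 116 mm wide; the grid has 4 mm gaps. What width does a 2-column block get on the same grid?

4 columns + 3 gaps: 4c + 3·4 = 116.
4c = 116 − 12 = 104, so c = 26 mm.
2-column span = 2·26 + 1·4 = 56 mm.

56 mm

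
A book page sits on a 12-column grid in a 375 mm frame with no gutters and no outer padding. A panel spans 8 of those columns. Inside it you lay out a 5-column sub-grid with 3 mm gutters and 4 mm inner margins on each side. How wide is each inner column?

12c = 375 → c = 31.25 mm.
8-column span = 8·31.25 = 250 mm.
Inner content = 250 − 2·4 = 242 mm.
5d + 4·3 = 242 → 5d = 230 → d = 46 mm.

46 mm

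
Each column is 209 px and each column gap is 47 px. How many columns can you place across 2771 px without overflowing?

Each extra column adds 209 + 47 = 256 px.
(2771 + 47) / 256 = 11.01, so 11 columns fit.

11 columns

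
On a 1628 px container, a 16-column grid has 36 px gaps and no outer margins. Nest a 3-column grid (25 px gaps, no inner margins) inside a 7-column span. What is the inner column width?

16c + 15·36 = 1628 → 16c = 1088 → c = 68 px.
7-column span = 7·68 + 6·36 = 692 px.
Subtracting 2 gaps of 25 leaves 642 for 3 columns, so d = 214 px.

214 px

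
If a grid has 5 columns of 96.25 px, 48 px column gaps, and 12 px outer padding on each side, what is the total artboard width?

697.25 px

Artboard = 2·12 + 5·96.25 + 4·48 = 24 + 481.25 + 192 = 697.25 px.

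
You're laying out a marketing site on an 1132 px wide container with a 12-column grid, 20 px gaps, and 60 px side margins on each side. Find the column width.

Take off 120 px of margins, leaving 1012 px.
12 columns + 11 gaps: 12c + 11·20 = 1012.
12c = 1012 − 220 = 792, so c = 66 px.

66 px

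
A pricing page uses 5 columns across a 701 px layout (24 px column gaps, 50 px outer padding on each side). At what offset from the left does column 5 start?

Inside the margins: 701 − 100 = 601 px.
Subtracting 4 column gaps of 24 leaves 505 for 5 columns, so c = 101 px.
Each column+gutter stride is 125 px; 4 of them past the 50 px margin is 50 + 500 = 550 px.

550 px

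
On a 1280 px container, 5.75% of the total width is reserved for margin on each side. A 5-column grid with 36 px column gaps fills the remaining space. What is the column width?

Each margin = 5.75% of 1280 = 73.6 px; content = 1280 − 2·73.6 = 1132.8 px.
5 columns + 4 column gaps: 5c + 4·36 = 1132.8.
5c = 1132.8 − 144 = 988.8, so c = 197.76 px.

197.76 px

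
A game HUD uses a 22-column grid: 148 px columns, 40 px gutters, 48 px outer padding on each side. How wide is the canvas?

Total width: 2·48 + 22·148 + 21·40 = 4192 px.

4192 px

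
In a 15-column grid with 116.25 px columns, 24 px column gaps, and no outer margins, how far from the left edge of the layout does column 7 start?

No margin, so column 7 starts at 6·(column + gutter) = 6·140.25 = 841.5 px.

841.5 px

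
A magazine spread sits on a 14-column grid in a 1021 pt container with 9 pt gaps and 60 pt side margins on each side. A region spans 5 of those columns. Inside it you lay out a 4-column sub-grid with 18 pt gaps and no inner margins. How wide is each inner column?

Take off 120 pt of margins, leaving 901 pt.
14c + 13·9 = 901 → 14c = 784 → c = 56 pt.
5-column span = 5·56 + 4·9 = 316 pt.
4 columns + 3 gaps: 4d + 3·18 = 316.
4d = 316 − 54 = 262, so d = 65.5 pt.

65.5 pt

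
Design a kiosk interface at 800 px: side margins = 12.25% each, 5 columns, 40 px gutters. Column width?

Margins: 12.25% × 800 = 98 px each, so content = 800 − 196 = 604 px.
5c + 4·40 = 604 → 5c = 444 → c = 88.8 px.

88.8 px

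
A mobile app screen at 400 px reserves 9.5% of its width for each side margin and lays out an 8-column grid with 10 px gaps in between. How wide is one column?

Margins: 9.5% × 400 = 38 px each, so content = 400 − 76 = 324 px.
8 columns + 7 gaps: 8c + 7·10 = 324.
8c = 324 − 70 = 254, so c = 31.75 px.

31.75 px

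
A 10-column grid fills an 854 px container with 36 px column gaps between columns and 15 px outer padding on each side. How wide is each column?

50 px

Content width = 854 − 2·15 = 824 px.
10c + 9·36 = 824 → 10c = 500 → c = 50 px.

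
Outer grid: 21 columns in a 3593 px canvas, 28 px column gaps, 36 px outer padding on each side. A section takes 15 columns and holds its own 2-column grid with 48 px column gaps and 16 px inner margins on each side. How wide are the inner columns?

Subtract both margins: 3593 − 2·36 = 3521 px.
3521 − 20·28 = 2961; ÷21 gives c = 141 px.
15 columns plus 14 column gaps: 2115 + 392 = 2507 px.
Inner content = 2507 − 2·16 = 2475 px.
2475 − 1·48 = 2427; ÷2 gives d = 1213.5 px.

1213.5 px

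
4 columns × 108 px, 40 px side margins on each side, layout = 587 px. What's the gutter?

Inside the margins: 587 − 80 = 507 px.
Columns use 432 px, leaving 75 px across 3 gutters = 25 px each.

25 px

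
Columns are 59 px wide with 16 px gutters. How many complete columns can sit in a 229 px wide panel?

3 columns

3 columns: 3·59 + 2·16 = 209 px ≤ 229.
4 columns: 284 px > 229. So 3.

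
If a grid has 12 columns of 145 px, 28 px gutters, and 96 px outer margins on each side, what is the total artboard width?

Total width: 2·96 + 12·145 + 11·28 = 2240 px.

2240 px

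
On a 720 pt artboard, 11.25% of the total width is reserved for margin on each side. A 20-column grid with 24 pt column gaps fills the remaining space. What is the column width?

Each margin = 11.25% of 720 = 81 pt; content = 720 − 2·81 = 558 pt.
Subtracting 19 column gaps of 24 leaves 102 for 20 columns, so c = 5.1 pt.

5.1 pt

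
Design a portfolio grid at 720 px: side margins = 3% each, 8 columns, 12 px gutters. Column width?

Margins: 3% × 720 = 21.6 px each, so content = 720 − 43.2 = 676.8 px.
8 columns + 7 gutters: 8c + 7·12 = 676.8.
8c = 676.8 − 84 = 592.8, so c = 74.1 px.

74.1 px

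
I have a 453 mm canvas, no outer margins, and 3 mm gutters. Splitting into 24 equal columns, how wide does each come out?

16 mm

24 columns + 23 gutters: 24c + 23·3 = 453.
24c = 453 − 69 = 384, so c = 16 mm.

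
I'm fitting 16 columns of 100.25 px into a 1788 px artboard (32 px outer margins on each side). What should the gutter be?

Subtract both margins: 1788 − 2·32 = 1724 px.
Columns use 1604 px, leaving 120 px across 15 gutters = 8 px each.

8 px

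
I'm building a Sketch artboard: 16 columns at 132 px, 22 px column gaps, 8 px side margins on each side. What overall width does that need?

2458 px

Frame = 2·8 + 16·132 + 15·22 = 16 + 2112 + 330 = 2458 px.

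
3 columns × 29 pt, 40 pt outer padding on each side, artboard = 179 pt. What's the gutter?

Inside the margins: 179 − 80 = 99 pt.
3·29 + 2g = 99 → 2g = 12 → g = 6 pt.

6 pt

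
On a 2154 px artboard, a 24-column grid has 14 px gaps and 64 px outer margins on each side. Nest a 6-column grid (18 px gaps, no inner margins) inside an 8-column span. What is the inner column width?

Outer content = 2154 − 2·64 = 2026 px.
24 columns + 23 gaps: 24c + 23·14 = 2026.
24c = 2026 − 322 = 1704, so c = 71 px.
8 columns plus 7 gaps: 568 + 98 = 666 px.
666 − 5·18 = 576; ÷6 gives d = 96 px.

96 px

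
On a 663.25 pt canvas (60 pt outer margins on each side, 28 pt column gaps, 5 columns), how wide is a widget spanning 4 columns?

Content width = 663.25 − 2·60 = 543.25 pt.
5 columns + 4 column gaps: 5c + 4·28 = 543.25.
5c = 543.25 − 112 = 431.25, so c = 86.25 pt.
4-column span = 4·86.25 + 3·28 = 429 pt.

429 pt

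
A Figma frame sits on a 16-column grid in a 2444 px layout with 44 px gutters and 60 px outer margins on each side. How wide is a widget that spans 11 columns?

1584 px

Inside the margins: 2444 − 120 = 2324 px.
Subtracting 15 gutters of 44 leaves 1664 for 16 columns, so c = 104 px.
Span of 11: 11·104 + 10·44 = 1144 + 440 = 1584 px.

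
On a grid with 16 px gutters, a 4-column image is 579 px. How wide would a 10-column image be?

1471.5 px

Subtracting 3 gutters of 16 leaves 531 for 4 columns, so c = 132.75 px.
10 columns plus 9 gutters: 1327.5 + 144 = 1471.5 px.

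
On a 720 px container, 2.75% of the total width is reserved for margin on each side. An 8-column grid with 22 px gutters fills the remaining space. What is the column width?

720 × (1 − 2·2.75%) = 720 × 94.5% = 680.4 px for the columns.
8c + 7·22 = 680.4 → 8c = 526.4 → c = 65.8 px.

65.8 px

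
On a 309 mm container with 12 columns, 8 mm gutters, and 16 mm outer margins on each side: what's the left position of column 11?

253.5 mm

Subtract both margins: 309 − 2·16 = 277 mm.
Subtracting 11 gutters of 8 leaves 189 for 12 columns, so c = 15.75 mm.
Each column+gutter stride is 23.75 mm; 10 of them past the 16 mm margin is 16 + 237.5 = 253.5 mm.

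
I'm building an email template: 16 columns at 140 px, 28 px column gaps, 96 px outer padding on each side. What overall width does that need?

2852 px

Adding margins, columns and gutters: 192 + 2240 + 420 = 2852 px.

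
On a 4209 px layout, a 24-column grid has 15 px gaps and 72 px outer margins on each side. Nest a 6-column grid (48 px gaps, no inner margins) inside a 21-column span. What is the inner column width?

552.5 px

Take off 144 px of margins, leaving 4065 px.
24 columns + 23 gaps: 24c + 23·15 = 4065.
24c = 4065 − 345 = 3720, so c = 155 px.
21-column span = 21·155 + 20·15 = 3555 px.
6 columns + 5 gaps: 6d + 5·48 = 3555.
6d = 3555 − 240 = 3315, so d = 552.5 px.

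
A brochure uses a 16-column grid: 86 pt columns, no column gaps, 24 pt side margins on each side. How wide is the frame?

1424 pt

Total width: 2·24 + 16·86 = 1424 pt.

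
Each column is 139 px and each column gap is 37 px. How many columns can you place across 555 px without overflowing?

3 columns

k columns need k·139 + (k−1)·37 = k·176 − 37.
k·176 − 37 ≤ 555 → k ≤ 592 / 176 ≈ 3.36, so k = 3.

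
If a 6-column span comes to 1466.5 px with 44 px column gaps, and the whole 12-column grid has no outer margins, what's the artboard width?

Subtracting 5 column gaps of 44 leaves 1246.5 for 6 columns, so c = 207.75 px.
Total width: 12·207.75 + 11·44 = 2977 px.

2977 px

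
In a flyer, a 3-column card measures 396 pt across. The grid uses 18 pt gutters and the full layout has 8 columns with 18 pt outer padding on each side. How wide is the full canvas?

Subtracting 2 gutters of 18 leaves 360 for 3 columns, so c = 120 pt.
Total width: 2·18 + 8·120 + 7·18 = 1122 pt.

1122 pt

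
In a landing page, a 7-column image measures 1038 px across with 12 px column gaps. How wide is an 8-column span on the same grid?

1188 px

7 columns + 6 column gaps: 7c + 6·12 = 1038.
7c = 1038 − 72 = 966, so c = 138 px.
8 columns plus 7 column gaps: 1104 + 84 = 1188 px.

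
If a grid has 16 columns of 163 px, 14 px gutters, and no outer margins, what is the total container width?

2818 px

Total width: 16·163 + 15·14 = 2818 px.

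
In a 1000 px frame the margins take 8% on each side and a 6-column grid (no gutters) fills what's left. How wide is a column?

140 px

Margins: 8% × 1000 = 80 px each, so content = 1000 − 160 = 840 px.
840 / 6 = 140 px per column.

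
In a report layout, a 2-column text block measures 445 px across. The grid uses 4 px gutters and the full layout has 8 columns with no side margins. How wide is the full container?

1792 px

Subtracting 1 gutter of 4 leaves 441 for 2 columns, so c = 220.5 px.
Summing: 1764 + 28 = 1792 px.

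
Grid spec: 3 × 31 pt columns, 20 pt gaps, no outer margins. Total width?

133 pt

Summing: 93 + 40 = 133 pt.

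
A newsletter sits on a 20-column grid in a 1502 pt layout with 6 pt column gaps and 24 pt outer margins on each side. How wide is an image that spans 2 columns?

140 pt

Inside the margins: 1502 − 48 = 1454 pt.
20c + 19·6 = 1454 → 20c = 1340 → c = 67 pt.
2-column span = 2·67 + 1·6 = 140 pt.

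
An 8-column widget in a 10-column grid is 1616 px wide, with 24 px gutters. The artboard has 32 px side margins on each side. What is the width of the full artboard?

8 columns + 7 gutters: 8c + 7·24 = 1616.
8c = 1616 − 168 = 1448, so c = 181 px.
Total width: 2·32 + 10·181 + 9·24 = 2090 px.

2090 px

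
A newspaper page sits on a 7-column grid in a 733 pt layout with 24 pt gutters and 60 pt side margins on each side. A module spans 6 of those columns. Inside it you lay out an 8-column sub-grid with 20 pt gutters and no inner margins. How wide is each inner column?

Inside the margins: 733 − 120 = 613 pt.
7 columns + 6 gutters: 7c + 6·24 = 613.
7c = 613 − 144 = 469, so c = 67 pt.
6-column span = 6·67 + 5·24 = 522 pt.
522 − 7·20 = 382; ÷8 gives d = 47.75 pt.

47.75 pt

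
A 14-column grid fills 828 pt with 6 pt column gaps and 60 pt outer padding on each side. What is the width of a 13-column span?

Inside the margins: 828 − 120 = 708 pt.
Subtracting 13 column gaps of 6 leaves 630 for 14 columns, so c = 45 pt.
Span of 13: 13·45 + 12·6 = 585 + 72 = 657 pt.

657 pt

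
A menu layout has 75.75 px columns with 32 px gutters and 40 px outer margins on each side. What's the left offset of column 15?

1548.5 px

Before column 15: the margin + 14 columns + 14 gutters.
Offset = 40 + 14·(75.75 + 32) = 40 + 1508.5 = 1548.5 px.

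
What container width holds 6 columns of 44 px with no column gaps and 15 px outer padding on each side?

294 px

Container = 2·15 + 6·44 = 30 + 264 = 294 px.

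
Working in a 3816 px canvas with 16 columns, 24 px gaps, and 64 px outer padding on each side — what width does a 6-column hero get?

1368 px

Take off 128 px of margins, leaving 3688 px.
16 columns + 15 gaps: 16c + 15·24 = 3688.
16c = 3688 − 360 = 3328, so c = 208 px.
Span of 6: 6·208 + 5·24 = 1248 + 120 = 1368 px.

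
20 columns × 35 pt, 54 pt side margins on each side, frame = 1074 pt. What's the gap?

14 pt

Subtract both margins: 1074 − 2·54 = 966 pt.
Columns use 700 pt, leaving 266 pt across 19 gaps = 14 pt each.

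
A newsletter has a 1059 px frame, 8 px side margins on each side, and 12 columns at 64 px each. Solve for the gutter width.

25 px

Content width = 1059 − 2·8 = 1043 px.
12 columns take 12·64 = 768 px; remaining 275 splits into 11 gutters.
g = 275 / 11 = 25 px.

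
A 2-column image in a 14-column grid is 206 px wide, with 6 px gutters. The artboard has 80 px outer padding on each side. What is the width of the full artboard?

2c + 1·6 = 206 → 2c = 200 → c = 100 px.
Artboard = 2·80 + 14·100 + 13·6 = 160 + 1400 + 78 = 1638 px.

1638 px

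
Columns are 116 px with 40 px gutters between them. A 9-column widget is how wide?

1364 px

Span of 9: 9·116 + 8·40 = 1044 + 320 = 1364 px.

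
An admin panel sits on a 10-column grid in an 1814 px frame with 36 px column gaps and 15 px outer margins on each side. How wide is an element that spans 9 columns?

Content width = 1814 − 2·15 = 1784 px.
10 columns + 9 column gaps: 10c + 9·36 = 1784.
10c = 1784 − 324 = 1460, so c = 146 px.
9-column span = 9·146 + 8·36 = 1602 px.

1602 px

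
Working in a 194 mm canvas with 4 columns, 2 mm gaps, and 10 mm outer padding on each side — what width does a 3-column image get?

130 mm

Take off 20 mm of margins, leaving 174 mm.
4 columns + 3 gaps: 4c + 3·2 = 174.
4c = 174 − 6 = 168, so c = 42 mm.
Span of 3: 3·42 + 2·2 = 126 + 4 = 130 mm.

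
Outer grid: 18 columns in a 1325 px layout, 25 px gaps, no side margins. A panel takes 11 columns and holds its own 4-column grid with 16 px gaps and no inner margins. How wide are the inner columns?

188 px

1325 − 17·25 = 900; ÷18 gives c = 50 px.
Span of 11: 11·50 + 10·25 = 550 + 250 = 800 px.
4 columns + 3 gaps: 4d + 3·16 = 800.
4d = 800 − 48 = 752, so d = 188 px.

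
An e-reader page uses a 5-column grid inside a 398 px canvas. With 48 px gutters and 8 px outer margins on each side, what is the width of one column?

38 px

Content width = 398 − 2·8 = 382 px.
382 − 4·48 = 190; ÷5 gives c = 38 px.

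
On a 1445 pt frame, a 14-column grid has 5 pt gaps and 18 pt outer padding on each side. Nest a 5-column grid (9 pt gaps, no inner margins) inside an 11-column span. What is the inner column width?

Inside the margins: 1445 − 36 = 1409 pt.
14c + 13·5 = 1409 → 14c = 1344 → c = 96 pt.
11 columns plus 10 gaps: 1056 + 50 = 1106 pt.
1106 − 4·9 = 1070; ÷5 gives d = 214 pt.

214 pt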